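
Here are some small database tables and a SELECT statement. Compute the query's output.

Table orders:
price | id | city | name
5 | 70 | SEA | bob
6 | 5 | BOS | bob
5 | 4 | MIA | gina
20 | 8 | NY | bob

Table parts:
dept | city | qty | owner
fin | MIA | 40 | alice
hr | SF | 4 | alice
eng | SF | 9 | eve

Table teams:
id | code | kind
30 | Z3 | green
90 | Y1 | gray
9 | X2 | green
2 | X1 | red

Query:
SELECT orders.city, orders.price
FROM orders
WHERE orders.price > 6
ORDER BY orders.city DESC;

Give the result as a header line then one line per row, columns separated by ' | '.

After WHERE (1 rows):
orders.price | orders.id | orders.city | orders.name
20 | 8 | NY | bob
After SELECT (1 rows):
orders.city | orders.price
NY | 20
After ORDER BY (1 rows):
orders.city | orders.price
NY | 20

== RESULT ==
orders.city | orders.price
NY | 20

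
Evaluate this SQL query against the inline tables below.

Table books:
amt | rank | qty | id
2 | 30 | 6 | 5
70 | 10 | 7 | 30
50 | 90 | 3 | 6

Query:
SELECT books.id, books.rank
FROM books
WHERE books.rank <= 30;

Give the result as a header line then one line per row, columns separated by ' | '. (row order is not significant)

After WHERE (2 rows):
books.amt | books.rank | books.qty | books.id
2 | 30 | 6 | 5
70 | 10 | 7 | 30
After SELECT (2 rows):
books.id | books.rank
5 | 30
30 | 10

== RESULT ==
books.id | books.rank
5 | 30
30 | 10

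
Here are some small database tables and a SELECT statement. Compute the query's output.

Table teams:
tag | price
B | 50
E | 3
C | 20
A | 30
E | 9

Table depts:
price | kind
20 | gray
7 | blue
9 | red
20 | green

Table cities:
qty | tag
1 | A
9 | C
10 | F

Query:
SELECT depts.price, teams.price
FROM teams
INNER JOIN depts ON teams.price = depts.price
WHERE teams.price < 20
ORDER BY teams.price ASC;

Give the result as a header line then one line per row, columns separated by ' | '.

== RESULT ==
depts.price | teams.price
9 | 9

Derivation:
After JOIN depts (3 rows):
teams.tag | teams.price | depts.price | depts.kind
C | 20 | 20 | gray
C | 20 | 20 | green
E | 9 | 9 | red
After WHERE (1 rows):
teams.tag | teams.price | depts.price | depts.kind
E | 9 | 9 | red
After SELECT (1 rows):
depts.price | teams.price
9 | 9
After ORDER BY (1 rows):
depts.price | teams.price
9 | 9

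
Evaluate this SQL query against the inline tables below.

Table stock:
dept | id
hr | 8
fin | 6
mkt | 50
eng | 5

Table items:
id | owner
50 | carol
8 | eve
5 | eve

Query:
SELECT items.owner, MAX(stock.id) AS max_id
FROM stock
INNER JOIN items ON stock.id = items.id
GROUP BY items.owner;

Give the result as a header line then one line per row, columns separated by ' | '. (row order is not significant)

== RESULT ==
items.owner | max_id
eve | 8
carol | 50

Derivation:
After JOIN items (3 rows):
stock.dept | stock.id | items.id | items.owner
hr | 8 | 8 | eve
mkt | 50 | 50 | carol
eng | 5 | 5 | eve
After GROUP BY (2 rows):
items.owner | max_id
eve | 8
carol | 50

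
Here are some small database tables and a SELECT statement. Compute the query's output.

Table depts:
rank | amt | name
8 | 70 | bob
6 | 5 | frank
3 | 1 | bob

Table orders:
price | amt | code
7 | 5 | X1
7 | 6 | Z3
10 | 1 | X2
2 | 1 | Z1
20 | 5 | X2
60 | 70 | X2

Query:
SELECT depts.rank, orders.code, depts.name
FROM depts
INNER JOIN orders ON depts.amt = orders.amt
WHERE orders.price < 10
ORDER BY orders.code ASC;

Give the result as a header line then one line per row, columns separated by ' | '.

== RESULT ==
depts.rank | orders.code | depts.name
6 | X1 | frank
3 | Z1 | bob

Derivation:
After JOIN orders (5 rows):
depts.rank | depts.amt | depts.name | orders.price | orders.amt | orders.code
8 | 70 | bob | 60 | 70 | X2
6 | 5 | frank | 7 | 5 | X1
6 | 5 | frank | 20 | 5 | X2
3 | 1 | bob | 10 | 1 | X2
3 | 1 | bob | 2 | 1 | Z1
After WHERE (2 rows):
depts.rank | depts.amt | depts.name | orders.price | orders.amt | orders.code
6 | 5 | frank | 7 | 5 | X1
3 | 1 | bob | 2 | 1 | Z1
After SELECT (2 rows):
depts.rank | orders.code | depts.name
6 | X1 | frank
3 | Z1 | bob
After ORDER BY (2 rows):
depts.rank | orders.code | depts.name
6 | X1 | frank
3 | Z1 | bob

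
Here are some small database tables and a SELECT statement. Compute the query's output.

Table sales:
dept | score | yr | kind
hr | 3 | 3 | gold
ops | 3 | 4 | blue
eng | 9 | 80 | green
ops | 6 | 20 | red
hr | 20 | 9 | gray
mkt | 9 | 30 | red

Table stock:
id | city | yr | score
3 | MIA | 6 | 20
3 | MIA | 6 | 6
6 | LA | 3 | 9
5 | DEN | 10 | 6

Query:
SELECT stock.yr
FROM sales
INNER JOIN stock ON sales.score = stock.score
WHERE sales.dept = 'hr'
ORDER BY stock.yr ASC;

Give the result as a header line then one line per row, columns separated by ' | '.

After JOIN stock (5 rows):
sales.dept | sales.score | sales.yr | sales.kind | stock.id | stock.city | stock.yr | stock.score
eng | 9 | 80 | green | 6 | LA | 3 | 9
ops | 6 | 20 | red | 3 | MIA | 6 | 6
ops | 6 | 20 | red | 5 | DEN | 10 | 6
hr | 20 | 9 | gray | 3 | MIA | 6 | 20
mkt | 9 | 30 | red | 6 | LA | 3 | 9
After WHERE (1 rows):
sales.dept | sales.score | sales.yr | sales.kind | stock.id | stock.city | stock.yr | stock.score
hr | 20 | 9 | gray | 3 | MIA | 6 | 20
After SELECT (1 rows):
stock.yr
6
After ORDER BY (1 rows):
stock.yr
6

== RESULT ==
stock.yr
6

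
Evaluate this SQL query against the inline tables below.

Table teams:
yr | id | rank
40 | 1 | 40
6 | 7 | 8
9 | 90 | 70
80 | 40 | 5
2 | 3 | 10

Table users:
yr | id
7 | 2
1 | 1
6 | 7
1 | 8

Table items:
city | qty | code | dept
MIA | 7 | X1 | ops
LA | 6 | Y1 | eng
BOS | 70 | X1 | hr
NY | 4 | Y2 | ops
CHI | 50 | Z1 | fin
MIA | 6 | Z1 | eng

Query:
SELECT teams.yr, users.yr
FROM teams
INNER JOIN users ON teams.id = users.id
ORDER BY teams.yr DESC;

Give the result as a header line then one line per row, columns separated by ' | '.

== RESULT ==
teams.yr | users.yr
40 | 1
6 | 6

Derivation:
After JOIN users (2 rows):
teams.yr | teams.id | teams.rank | users.yr | users.id
40 | 1 | 40 | 1 | 1
6 | 7 | 8 | 6 | 7
After SELECT (2 rows):
teams.yr | users.yr
40 | 1
6 | 6
After ORDER BY (2 rows):
teams.yr | users.yr
40 | 1
6 | 6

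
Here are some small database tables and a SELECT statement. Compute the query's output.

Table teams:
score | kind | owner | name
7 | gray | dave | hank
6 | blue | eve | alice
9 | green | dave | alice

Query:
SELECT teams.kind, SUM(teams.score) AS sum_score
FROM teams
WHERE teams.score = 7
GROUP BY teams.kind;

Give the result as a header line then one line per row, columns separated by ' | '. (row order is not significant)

After WHERE (1 rows):
teams.score | teams.kind | teams.owner | teams.name
7 | gray | dave | hank
After GROUP BY (1 rows):
teams.kind | sum_score
gray | 7

== RESULT ==
teams.kind | sum_score
gray | 7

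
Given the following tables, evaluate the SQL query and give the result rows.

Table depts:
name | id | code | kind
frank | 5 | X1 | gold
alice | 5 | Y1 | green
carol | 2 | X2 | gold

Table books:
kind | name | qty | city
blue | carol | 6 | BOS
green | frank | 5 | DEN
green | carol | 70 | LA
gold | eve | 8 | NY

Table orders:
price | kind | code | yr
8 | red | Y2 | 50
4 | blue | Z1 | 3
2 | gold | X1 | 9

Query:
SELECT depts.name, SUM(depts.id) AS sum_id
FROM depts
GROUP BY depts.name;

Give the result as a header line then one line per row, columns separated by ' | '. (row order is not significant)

== RESULT ==
depts.name | sum_id
frank | 5
alice | 5
carol | 2

Derivation:
After GROUP BY (3 rows):
depts.name | sum_id
frank | 5
alice | 5
carol | 2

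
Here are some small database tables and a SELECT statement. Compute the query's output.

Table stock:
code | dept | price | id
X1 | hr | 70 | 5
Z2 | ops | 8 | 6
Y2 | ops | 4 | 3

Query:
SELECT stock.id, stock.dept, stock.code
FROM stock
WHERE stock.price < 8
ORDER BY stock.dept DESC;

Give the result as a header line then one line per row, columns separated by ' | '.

== RESULT ==
stock.id | stock.dept | stock.code
3 | ops | Y2

Derivation:
After WHERE (1 rows):
stock.code | stock.dept | stock.price | stock.id
Y2 | ops | 4 | 3
After SELECT (1 rows):
stock.id | stock.dept | stock.code
3 | ops | Y2
After ORDER BY (1 rows):
stock.id | stock.dept | stock.code
3 | ops | Y2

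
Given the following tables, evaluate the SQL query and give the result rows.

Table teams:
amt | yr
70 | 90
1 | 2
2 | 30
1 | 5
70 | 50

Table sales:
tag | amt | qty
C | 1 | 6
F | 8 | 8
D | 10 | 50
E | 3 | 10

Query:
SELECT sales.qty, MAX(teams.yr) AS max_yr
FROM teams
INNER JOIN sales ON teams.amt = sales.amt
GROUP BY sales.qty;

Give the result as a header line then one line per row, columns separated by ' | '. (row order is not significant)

After JOIN sales (2 rows):
teams.amt | teams.yr | sales.tag | sales.amt | sales.qty
1 | 2 | C | 1 | 6
1 | 5 | C | 1 | 6
After GROUP BY (1 rows):
sales.qty | max_yr
6 | 5

== RESULT ==
sales.qty | max_yr
6 | 5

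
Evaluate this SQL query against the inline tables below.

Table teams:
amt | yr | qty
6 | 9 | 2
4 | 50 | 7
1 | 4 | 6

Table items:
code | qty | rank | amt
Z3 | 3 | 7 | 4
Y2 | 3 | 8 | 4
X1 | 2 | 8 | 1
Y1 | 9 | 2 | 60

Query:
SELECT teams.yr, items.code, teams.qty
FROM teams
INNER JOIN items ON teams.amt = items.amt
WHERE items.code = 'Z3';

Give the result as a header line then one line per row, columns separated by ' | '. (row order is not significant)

After JOIN items (3 rows):
teams.amt | teams.yr | teams.qty | items.code | items.qty | items.rank | items.amt
4 | 50 | 7 | Z3 | 3 | 7 | 4
4 | 50 | 7 | Y2 | 3 | 8 | 4
1 | 4 | 6 | X1 | 2 | 8 | 1
After WHERE (1 rows):
teams.amt | teams.yr | teams.qty | items.code | items.qty | items.rank | items.amt
4 | 50 | 7 | Z3 | 3 | 7 | 4
After SELECT (1 rows):
teams.yr | items.code | teams.qty
50 | Z3 | 7

== RESULT ==
teams.yr | items.code | teams.qty
50 | Z3 | 7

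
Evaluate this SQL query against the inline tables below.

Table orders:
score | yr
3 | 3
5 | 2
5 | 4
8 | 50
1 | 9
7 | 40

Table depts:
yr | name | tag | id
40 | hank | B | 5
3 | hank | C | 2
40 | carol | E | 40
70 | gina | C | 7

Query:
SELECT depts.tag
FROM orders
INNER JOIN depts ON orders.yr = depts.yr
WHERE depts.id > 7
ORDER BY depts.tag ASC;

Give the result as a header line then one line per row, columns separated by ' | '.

== RESULT ==
depts.tag
E

Derivation:
After JOIN depts (3 rows):
orders.score | orders.yr | depts.yr | depts.name | depts.tag | depts.id
3 | 3 | 3 | hank | C | 2
7 | 40 | 40 | hank | B | 5
7 | 40 | 40 | carol | E | 40
After WHERE (1 rows):
orders.score | orders.yr | depts.yr | depts.name | depts.tag | depts.id
7 | 40 | 40 | carol | E | 40
After SELECT (1 rows):
depts.tag
E
After ORDER BY (1 rows):
depts.tag
E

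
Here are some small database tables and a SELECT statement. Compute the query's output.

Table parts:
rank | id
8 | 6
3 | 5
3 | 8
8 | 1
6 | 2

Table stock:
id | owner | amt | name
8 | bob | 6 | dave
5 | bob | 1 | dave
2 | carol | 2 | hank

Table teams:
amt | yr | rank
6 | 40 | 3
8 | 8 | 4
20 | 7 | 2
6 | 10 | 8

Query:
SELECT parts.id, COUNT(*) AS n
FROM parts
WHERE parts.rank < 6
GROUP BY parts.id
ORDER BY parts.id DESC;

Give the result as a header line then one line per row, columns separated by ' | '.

After WHERE (2 rows):
parts.rank | parts.id
3 | 5
3 | 8
After GROUP BY (2 rows):
parts.id | n
5 | 1
8 | 1
After ORDER BY (2 rows):
parts.id | n
8 | 1
5 | 1

== RESULT ==
parts.id | n
8 | 1
5 | 1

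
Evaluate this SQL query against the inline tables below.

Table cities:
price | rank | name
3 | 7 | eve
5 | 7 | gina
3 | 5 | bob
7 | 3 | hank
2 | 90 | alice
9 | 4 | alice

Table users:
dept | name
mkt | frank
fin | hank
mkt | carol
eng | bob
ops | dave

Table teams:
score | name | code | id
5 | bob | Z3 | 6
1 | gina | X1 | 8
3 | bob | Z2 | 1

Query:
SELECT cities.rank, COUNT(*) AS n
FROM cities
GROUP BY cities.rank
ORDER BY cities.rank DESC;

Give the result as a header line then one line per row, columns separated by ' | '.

After GROUP BY (5 rows):
cities.rank | n
7 | 2
5 | 1
3 | 1
90 | 1
4 | 1
After ORDER BY (5 rows):
cities.rank | n
90 | 1
7 | 2
5 | 1
4 | 1
3 | 1

== RESULT ==
cities.rank | n
90 | 1
7 | 2
5 | 1
4 | 1
3 | 1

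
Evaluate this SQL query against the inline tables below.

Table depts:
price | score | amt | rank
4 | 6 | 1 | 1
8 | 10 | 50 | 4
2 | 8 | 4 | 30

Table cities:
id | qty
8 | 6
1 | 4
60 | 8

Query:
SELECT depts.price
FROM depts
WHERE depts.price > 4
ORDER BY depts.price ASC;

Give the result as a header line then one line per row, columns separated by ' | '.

After WHERE (1 rows):
depts.price | depts.score | depts.amt | depts.rank
8 | 10 | 50 | 4
After SELECT (1 rows):
depts.price
8
After ORDER BY (1 rows):
depts.price
8

== RESULT ==
depts.price
8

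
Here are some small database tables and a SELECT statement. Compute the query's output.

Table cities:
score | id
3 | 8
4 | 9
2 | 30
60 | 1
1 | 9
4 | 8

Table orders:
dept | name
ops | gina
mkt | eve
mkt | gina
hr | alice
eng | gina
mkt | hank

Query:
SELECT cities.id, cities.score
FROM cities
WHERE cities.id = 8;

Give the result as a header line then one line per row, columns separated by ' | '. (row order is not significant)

== RESULT ==
cities.id | cities.score
8 | 3
8 | 4

Derivation:
After WHERE (2 rows):
cities.score | cities.id
3 | 8
4 | 8
After SELECT (2 rows):
cities.id | cities.score
8 | 3
8 | 4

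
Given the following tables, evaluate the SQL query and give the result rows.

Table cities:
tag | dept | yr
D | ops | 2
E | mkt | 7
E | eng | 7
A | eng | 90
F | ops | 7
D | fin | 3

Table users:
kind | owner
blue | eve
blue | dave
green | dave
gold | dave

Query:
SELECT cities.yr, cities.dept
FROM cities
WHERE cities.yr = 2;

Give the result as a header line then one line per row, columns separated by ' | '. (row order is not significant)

After WHERE (1 rows):
cities.tag | cities.dept | cities.yr
D | ops | 2
After SELECT (1 rows):
cities.yr | cities.dept
2 | ops

== RESULT ==
cities.yr | cities.dept
2 | ops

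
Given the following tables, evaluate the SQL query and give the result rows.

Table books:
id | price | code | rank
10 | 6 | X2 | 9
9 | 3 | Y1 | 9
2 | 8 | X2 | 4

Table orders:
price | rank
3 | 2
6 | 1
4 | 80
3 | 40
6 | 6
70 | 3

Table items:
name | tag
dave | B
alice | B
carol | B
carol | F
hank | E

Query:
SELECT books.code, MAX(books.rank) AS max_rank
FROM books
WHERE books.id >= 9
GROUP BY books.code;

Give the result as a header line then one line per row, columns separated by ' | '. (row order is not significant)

== RESULT ==
books.code | max_rank
X2 | 9
Y1 | 9

Derivation:
After WHERE (2 rows):
books.id | books.price | books.code | books.rank
10 | 6 | X2 | 9
9 | 3 | Y1 | 9
After GROUP BY (2 rows):
books.code | max_rank
X2 | 9
Y1 | 9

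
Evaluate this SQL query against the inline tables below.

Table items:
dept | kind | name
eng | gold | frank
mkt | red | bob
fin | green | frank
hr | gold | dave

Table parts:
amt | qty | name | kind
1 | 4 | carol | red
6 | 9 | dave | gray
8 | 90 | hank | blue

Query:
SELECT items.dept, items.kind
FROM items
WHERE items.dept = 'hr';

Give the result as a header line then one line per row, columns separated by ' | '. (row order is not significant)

== RESULT ==
items.dept | items.kind
hr | gold

Derivation:
After WHERE (1 rows):
items.dept | items.kind | items.name
hr | gold | dave
After SELECT (1 rows):
items.dept | items.kind
hr | gold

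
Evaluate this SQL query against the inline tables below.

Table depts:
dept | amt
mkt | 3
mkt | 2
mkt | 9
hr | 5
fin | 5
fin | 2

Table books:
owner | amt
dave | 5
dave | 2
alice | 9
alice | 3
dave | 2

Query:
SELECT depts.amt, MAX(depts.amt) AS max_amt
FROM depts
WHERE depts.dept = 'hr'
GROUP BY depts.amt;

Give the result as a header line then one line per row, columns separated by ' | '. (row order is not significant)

== RESULT ==
depts.amt | max_amt
5 | 5

Derivation:
After WHERE (1 rows):
depts.dept | depts.amt
hr | 5
After GROUP BY (1 rows):
depts.amt | max_amt
5 | 5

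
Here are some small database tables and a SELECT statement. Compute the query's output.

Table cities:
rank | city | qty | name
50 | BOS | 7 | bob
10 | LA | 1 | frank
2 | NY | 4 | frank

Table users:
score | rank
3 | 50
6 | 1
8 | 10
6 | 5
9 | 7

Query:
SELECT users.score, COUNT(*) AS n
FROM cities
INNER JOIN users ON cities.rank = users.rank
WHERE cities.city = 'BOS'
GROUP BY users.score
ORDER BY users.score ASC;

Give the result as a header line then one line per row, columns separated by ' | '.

== RESULT ==
users.score | n
3 | 1

Derivation:
After JOIN users (2 rows):
cities.rank | cities.city | cities.qty | cities.name | users.score | users.rank
50 | BOS | 7 | bob | 3 | 50
10 | LA | 1 | frank | 8 | 10
After WHERE (1 rows):
cities.rank | cities.city | cities.qty | cities.name | users.score | users.rank
50 | BOS | 7 | bob | 3 | 50
After GROUP BY (1 rows):
users.score | n
3 | 1
After ORDER BY (1 rows):
users.score | n
3 | 1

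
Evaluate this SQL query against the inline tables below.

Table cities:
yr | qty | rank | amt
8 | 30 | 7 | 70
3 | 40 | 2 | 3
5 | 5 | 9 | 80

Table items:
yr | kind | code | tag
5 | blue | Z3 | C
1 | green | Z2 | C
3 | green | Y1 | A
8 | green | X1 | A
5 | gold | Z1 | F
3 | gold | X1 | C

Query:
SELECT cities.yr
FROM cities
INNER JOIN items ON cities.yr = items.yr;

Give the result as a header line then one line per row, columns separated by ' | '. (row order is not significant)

== RESULT ==
cities.yr
8
3
3
5
5

Derivation:
After JOIN items (5 rows):
cities.yr | cities.qty | cities.rank | cities.amt | items.yr | items.kind | items.code | items.tag
8 | 30 | 7 | 70 | 8 | green | X1 | A
3 | 40 | 2 | 3 | 3 | green | Y1 | A
3 | 40 | 2 | 3 | 3 | gold | X1 | C
5 | 5 | 9 | 80 | 5 | blue | Z3 | C
5 | 5 | 9 | 80 | 5 | gold | Z1 | F
After SELECT (5 rows):
cities.yr
8
3
3
5
5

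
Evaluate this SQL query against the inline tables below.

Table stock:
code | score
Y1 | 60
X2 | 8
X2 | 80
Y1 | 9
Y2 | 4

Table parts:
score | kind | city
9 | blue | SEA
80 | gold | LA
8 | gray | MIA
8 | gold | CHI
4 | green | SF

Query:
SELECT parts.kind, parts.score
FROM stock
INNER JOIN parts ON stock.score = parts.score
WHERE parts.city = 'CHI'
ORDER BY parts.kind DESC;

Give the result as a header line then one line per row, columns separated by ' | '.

After JOIN parts (5 rows):
stock.code | stock.score | parts.score | parts.kind | parts.city
X2 | 8 | 8 | gray | MIA
X2 | 8 | 8 | gold | CHI
X2 | 80 | 80 | gold | LA
Y1 | 9 | 9 | blue | SEA
Y2 | 4 | 4 | green | SF
After WHERE (1 rows):
stock.code | stock.score | parts.score | parts.kind | parts.city
X2 | 8 | 8 | gold | CHI
After SELECT (1 rows):
parts.kind | parts.score
gold | 8
After ORDER BY (1 rows):
parts.kind | parts.score
gold | 8

== RESULT ==
parts.kind | parts.score
gold | 8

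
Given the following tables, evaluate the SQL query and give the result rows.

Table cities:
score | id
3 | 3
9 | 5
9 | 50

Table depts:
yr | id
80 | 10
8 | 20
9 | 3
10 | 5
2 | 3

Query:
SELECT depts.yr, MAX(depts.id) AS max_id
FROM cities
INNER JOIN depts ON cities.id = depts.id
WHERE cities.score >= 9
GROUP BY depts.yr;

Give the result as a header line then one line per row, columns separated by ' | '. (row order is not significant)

== RESULT ==
depts.yr | max_id
10 | 5

Derivation:
After JOIN depts (3 rows):
cities.score | cities.id | depts.yr | depts.id
3 | 3 | 9 | 3
3 | 3 | 2 | 3
9 | 5 | 10 | 5
After WHERE (1 rows):
cities.score | cities.id | depts.yr | depts.id
9 | 5 | 10 | 5
After GROUP BY (1 rows):
depts.yr | max_id
10 | 5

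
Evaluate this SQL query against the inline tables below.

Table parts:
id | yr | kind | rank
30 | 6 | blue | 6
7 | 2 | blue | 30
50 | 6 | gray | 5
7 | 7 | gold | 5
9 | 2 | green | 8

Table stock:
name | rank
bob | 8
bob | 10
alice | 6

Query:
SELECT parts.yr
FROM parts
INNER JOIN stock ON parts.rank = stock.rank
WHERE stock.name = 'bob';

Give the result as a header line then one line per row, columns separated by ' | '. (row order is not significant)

After JOIN stock (2 rows):
parts.id | parts.yr | parts.kind | parts.rank | stock.name | stock.rank
30 | 6 | blue | 6 | alice | 6
9 | 2 | green | 8 | bob | 8
After WHERE (1 rows):
parts.id | parts.yr | parts.kind | parts.rank | stock.name | stock.rank
9 | 2 | green | 8 | bob | 8
After SELECT (1 rows):
parts.yr
2

== RESULT ==
parts.yr
2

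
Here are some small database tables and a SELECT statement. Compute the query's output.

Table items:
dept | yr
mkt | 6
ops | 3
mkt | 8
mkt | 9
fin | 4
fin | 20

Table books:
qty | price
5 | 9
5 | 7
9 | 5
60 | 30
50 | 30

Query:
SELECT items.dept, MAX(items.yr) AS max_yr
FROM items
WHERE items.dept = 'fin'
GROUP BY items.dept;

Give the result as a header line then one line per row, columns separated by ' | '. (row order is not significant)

After WHERE (2 rows):
items.dept | items.yr
fin | 4
fin | 20
After GROUP BY (1 rows):
items.dept | max_yr
fin | 20

== RESULT ==
items.dept | max_yr
fin | 20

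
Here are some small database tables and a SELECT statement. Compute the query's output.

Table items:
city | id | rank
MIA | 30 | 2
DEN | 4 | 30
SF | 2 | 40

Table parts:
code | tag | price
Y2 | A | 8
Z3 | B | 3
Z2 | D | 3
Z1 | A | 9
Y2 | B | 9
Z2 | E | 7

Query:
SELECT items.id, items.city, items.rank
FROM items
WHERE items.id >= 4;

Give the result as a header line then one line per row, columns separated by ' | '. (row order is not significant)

After WHERE (2 rows):
items.city | items.id | items.rank
MIA | 30 | 2
DEN | 4 | 30
After SELECT (2 rows):
items.id | items.city | items.rank
30 | MIA | 2
4 | DEN | 30

== RESULT ==
items.id | items.city | items.rank
30 | MIA | 2
4 | DEN | 30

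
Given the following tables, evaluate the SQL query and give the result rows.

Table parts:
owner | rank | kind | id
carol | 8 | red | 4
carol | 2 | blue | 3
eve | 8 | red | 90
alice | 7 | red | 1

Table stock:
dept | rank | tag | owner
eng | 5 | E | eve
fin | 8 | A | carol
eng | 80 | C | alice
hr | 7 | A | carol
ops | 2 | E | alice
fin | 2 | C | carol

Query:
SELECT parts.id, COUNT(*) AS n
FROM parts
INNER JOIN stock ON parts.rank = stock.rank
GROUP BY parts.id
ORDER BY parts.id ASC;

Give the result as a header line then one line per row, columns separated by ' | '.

== RESULT ==
parts.id | n
1 | 1
3 | 2
4 | 1
90 | 1

Derivation:
After JOIN stock (5 rows):
parts.owner | parts.rank | parts.kind | parts.id | stock.dept | stock.rank | stock.tag | stock.owner
carol | 8 | red | 4 | fin | 8 | A | carol
carol | 2 | blue | 3 | ops | 2 | E | alice
carol | 2 | blue | 3 | fin | 2 | C | carol
eve | 8 | red | 90 | fin | 8 | A | carol
alice | 7 | red | 1 | hr | 7 | A | carol
After GROUP BY (4 rows):
parts.id | n
4 | 1
3 | 2
90 | 1
1 | 1
After ORDER BY (4 rows):
parts.id | n
1 | 1
3 | 2
4 | 1
90 | 1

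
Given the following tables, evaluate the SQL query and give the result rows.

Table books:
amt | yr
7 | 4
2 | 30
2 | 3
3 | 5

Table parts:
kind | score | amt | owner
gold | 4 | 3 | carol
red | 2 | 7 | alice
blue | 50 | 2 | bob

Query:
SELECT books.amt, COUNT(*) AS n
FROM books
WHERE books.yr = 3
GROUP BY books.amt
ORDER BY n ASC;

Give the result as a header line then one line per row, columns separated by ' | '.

After WHERE (1 rows):
books.amt | books.yr
2 | 3
After GROUP BY (1 rows):
books.amt | n
2 | 1
After ORDER BY (1 rows):
books.amt | n
2 | 1

== RESULT ==
books.amt | n
2 | 1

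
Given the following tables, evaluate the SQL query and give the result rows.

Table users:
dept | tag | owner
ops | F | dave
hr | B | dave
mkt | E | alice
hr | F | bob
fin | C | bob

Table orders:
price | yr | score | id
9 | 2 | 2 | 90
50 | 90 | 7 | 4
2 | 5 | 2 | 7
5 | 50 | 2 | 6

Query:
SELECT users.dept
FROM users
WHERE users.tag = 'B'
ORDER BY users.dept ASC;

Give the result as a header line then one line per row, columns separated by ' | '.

After WHERE (1 rows):
users.dept | users.tag | users.owner
hr | B | dave
After SELECT (1 rows):
users.dept
hr
After ORDER BY (1 rows):
users.dept
hr

== RESULT ==
users.dept
hr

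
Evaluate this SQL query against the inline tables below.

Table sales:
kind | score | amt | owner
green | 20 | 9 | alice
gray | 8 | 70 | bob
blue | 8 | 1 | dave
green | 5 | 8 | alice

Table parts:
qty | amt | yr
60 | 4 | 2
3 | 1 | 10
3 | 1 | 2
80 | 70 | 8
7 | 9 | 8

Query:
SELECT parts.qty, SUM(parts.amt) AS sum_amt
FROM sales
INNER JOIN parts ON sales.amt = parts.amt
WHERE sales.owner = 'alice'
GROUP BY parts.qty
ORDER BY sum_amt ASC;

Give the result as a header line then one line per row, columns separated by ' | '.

After JOIN parts (4 rows):
sales.kind | sales.score | sales.amt | sales.owner | parts.qty | parts.amt | parts.yr
green | 20 | 9 | alice | 7 | 9 | 8
gray | 8 | 70 | bob | 80 | 70 | 8
blue | 8 | 1 | dave | 3 | 1 | 10
blue | 8 | 1 | dave | 3 | 1 | 2
After WHERE (1 rows):
sales.kind | sales.score | sales.amt | sales.owner | parts.qty | parts.amt | parts.yr
green | 20 | 9 | alice | 7 | 9 | 8
After GROUP BY (1 rows):
parts.qty | sum_amt
7 | 9
After ORDER BY (1 rows):
parts.qty | sum_amt
7 | 9

== RESULT ==
parts.qty | sum_amt
7 | 9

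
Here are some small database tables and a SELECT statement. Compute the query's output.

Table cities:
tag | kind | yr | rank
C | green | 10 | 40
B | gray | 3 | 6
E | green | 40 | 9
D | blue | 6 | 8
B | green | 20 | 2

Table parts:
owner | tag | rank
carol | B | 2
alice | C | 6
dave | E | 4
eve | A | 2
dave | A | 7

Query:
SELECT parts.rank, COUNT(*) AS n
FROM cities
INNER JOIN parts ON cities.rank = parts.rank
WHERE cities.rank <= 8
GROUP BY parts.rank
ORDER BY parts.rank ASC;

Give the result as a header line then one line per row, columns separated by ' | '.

== RESULT ==
parts.rank | n
2 | 2
6 | 1

Derivation:
After JOIN parts (3 rows):
cities.tag | cities.kind | cities.yr | cities.rank | parts.owner | parts.tag | parts.rank
B | gray | 3 | 6 | alice | C | 6
B | green | 20 | 2 | carol | B | 2
B | green | 20 | 2 | eve | A | 2
After WHERE (3 rows):
cities.tag | cities.kind | cities.yr | cities.rank | parts.owner | parts.tag | parts.rank
B | gray | 3 | 6 | alice | C | 6
B | green | 20 | 2 | carol | B | 2
B | green | 20 | 2 | eve | A | 2
After GROUP BY (2 rows):
parts.rank | n
6 | 1
2 | 2
After ORDER BY (2 rows):
parts.rank | n
2 | 2
6 | 1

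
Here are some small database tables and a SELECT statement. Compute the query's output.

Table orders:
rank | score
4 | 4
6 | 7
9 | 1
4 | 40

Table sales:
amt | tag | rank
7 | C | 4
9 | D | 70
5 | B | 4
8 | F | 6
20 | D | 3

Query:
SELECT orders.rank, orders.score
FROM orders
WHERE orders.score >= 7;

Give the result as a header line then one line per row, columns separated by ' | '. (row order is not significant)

After WHERE (2 rows):
orders.rank | orders.score
6 | 7
4 | 40
After SELECT (2 rows):
orders.rank | orders.score
6 | 7
4 | 40

== RESULT ==
orders.rank | orders.score
6 | 7
4 | 40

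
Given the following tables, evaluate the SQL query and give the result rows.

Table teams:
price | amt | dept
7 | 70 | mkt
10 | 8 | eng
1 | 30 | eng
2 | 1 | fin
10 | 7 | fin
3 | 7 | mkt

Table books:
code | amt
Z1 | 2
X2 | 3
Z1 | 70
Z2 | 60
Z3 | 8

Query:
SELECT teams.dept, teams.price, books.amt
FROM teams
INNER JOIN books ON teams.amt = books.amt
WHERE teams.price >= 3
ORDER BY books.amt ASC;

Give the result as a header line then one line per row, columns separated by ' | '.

== RESULT ==
teams.dept | teams.price | books.amt
eng | 10 | 8
mkt | 7 | 70

Derivation:
After JOIN books (2 rows):
teams.price | teams.amt | teams.dept | books.code | books.amt
7 | 70 | mkt | Z1 | 70
10 | 8 | eng | Z3 | 8
After WHERE (2 rows):
teams.price | teams.amt | teams.dept | books.code | books.amt
7 | 70 | mkt | Z1 | 70
10 | 8 | eng | Z3 | 8
After SELECT (2 rows):
teams.dept | teams.price | books.amt
mkt | 7 | 70
eng | 10 | 8
After ORDER BY (2 rows):
teams.dept | teams.price | books.amt
eng | 10 | 8
mkt | 7 | 70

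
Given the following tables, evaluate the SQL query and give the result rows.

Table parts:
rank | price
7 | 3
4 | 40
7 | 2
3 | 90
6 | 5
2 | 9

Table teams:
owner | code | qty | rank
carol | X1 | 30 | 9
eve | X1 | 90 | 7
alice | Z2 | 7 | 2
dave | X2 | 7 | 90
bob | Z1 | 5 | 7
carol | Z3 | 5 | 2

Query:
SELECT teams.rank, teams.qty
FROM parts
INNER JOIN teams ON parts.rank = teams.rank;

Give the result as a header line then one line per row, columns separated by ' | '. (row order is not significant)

After JOIN teams (6 rows):
parts.rank | parts.price | teams.owner | teams.code | teams.qty | teams.rank
7 | 3 | eve | X1 | 90 | 7
7 | 3 | bob | Z1 | 5 | 7
7 | 2 | eve | X1 | 90 | 7
7 | 2 | bob | Z1 | 5 | 7
2 | 9 | alice | Z2 | 7 | 2
2 | 9 | carol | Z3 | 5 | 2
After SELECT (6 rows):
teams.rank | teams.qty
7 | 90
7 | 5
7 | 90
7 | 5
2 | 7
2 | 5

== RESULT ==
teams.rank | teams.qty
7 | 90
7 | 5
7 | 90
7 | 5
2 | 7
2 | 5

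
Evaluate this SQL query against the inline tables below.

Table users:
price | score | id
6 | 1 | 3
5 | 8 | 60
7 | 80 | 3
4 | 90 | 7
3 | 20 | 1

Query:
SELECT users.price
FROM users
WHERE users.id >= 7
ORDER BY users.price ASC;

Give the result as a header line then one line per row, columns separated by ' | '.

== RESULT ==
users.price
4
5

Derivation:
After WHERE (2 rows):
users.price | users.score | users.id
5 | 8 | 60
4 | 90 | 7
After SELECT (2 rows):
users.price
5
4
After ORDER BY (2 rows):
users.price
4
5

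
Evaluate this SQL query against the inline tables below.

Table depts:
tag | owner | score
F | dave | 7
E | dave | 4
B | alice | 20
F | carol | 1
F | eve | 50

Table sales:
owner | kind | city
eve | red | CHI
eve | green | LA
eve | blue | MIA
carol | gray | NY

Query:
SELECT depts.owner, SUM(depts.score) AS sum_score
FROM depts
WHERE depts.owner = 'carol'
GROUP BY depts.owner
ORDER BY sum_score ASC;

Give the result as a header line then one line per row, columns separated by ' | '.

== RESULT ==
depts.owner | sum_score
carol | 1

Derivation:
After WHERE (1 rows):
depts.tag | depts.owner | depts.score
F | carol | 1
After GROUP BY (1 rows):
depts.owner | sum_score
carol | 1
After ORDER BY (1 rows):
depts.owner | sum_score
carol | 1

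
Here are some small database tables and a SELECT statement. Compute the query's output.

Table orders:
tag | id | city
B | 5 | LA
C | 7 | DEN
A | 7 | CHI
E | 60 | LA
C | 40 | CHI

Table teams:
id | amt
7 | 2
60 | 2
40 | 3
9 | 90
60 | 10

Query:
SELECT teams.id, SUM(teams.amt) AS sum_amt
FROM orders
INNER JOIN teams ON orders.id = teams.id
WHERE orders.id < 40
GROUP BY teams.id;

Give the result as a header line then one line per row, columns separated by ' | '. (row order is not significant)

After JOIN teams (5 rows):
orders.tag | orders.id | orders.city | teams.id | teams.amt
C | 7 | DEN | 7 | 2
A | 7 | CHI | 7 | 2
E | 60 | LA | 60 | 2
E | 60 | LA | 60 | 10
C | 40 | CHI | 40 | 3
After WHERE (2 rows):
orders.tag | orders.id | orders.city | teams.id | teams.amt
C | 7 | DEN | 7 | 2
A | 7 | CHI | 7 | 2
After GROUP BY (1 rows):
teams.id | sum_amt
7 | 4

== RESULT ==
teams.id | sum_amt
7 | 4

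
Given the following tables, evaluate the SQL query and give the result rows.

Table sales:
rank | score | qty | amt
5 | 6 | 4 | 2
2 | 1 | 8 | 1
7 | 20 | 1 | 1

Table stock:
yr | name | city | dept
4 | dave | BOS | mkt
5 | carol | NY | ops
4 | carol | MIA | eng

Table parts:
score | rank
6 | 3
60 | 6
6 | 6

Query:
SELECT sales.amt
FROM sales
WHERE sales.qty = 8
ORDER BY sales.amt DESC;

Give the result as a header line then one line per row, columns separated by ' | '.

After WHERE (1 rows):
sales.rank | sales.score | sales.qty | sales.amt
2 | 1 | 8 | 1
After SELECT (1 rows):
sales.amt
1
After ORDER BY (1 rows):
sales.amt
1

== RESULT ==
sales.amt
1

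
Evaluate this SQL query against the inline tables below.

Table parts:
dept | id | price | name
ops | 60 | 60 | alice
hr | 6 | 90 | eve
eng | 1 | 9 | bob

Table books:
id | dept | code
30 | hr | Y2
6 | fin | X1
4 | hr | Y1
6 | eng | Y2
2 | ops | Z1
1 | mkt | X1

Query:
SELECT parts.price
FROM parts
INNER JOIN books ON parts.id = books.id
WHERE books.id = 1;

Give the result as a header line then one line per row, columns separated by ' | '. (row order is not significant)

== RESULT ==
parts.price
9

Derivation:
After JOIN books (3 rows):
parts.dept | parts.id | parts.price | parts.name | books.id | books.dept | books.code
hr | 6 | 90 | eve | 6 | fin | X1
hr | 6 | 90 | eve | 6 | eng | Y2
eng | 1 | 9 | bob | 1 | mkt | X1
After WHERE (1 rows):
parts.dept | parts.id | parts.price | parts.name | books.id | books.dept | books.code
eng | 1 | 9 | bob | 1 | mkt | X1
After SELECT (1 rows):
parts.price
9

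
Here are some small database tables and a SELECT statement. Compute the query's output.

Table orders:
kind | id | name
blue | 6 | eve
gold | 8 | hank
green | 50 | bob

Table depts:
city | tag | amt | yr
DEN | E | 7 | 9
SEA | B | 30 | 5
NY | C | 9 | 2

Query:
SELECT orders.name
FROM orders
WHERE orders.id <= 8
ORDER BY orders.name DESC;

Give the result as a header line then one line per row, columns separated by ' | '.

After WHERE (2 rows):
orders.kind | orders.id | orders.name
blue | 6 | eve
gold | 8 | hank
After SELECT (2 rows):
orders.name
eve
hank
After ORDER BY (2 rows):
orders.name
hank
eve

== RESULT ==
orders.name
hank
eve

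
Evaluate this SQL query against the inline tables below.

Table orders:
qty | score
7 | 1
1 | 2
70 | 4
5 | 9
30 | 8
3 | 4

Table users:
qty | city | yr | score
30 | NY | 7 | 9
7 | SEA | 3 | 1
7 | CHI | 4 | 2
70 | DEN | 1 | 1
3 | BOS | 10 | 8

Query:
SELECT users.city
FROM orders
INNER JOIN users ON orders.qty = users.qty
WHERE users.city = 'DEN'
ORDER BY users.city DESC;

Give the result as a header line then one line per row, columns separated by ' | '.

== RESULT ==
users.city
DEN

Derivation:
After JOIN users (5 rows):
orders.qty | orders.score | users.qty | users.city | users.yr | users.score
7 | 1 | 7 | SEA | 3 | 1
7 | 1 | 7 | CHI | 4 | 2
70 | 4 | 70 | DEN | 1 | 1
30 | 8 | 30 | NY | 7 | 9
3 | 4 | 3 | BOS | 10 | 8
After WHERE (1 rows):
orders.qty | orders.score | users.qty | users.city | users.yr | users.score
70 | 4 | 70 | DEN | 1 | 1
After SELECT (1 rows):
users.city
DEN
After ORDER BY (1 rows):
users.city
DEN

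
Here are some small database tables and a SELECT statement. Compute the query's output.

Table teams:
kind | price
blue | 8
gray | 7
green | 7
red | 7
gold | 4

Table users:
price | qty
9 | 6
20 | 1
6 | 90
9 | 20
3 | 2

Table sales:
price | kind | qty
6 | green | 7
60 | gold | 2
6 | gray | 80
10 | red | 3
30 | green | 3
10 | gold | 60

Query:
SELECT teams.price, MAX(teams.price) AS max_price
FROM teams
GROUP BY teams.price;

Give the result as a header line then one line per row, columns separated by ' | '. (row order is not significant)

After GROUP BY (3 rows):
teams.price | max_price
8 | 8
7 | 7
4 | 4

== RESULT ==
teams.price | max_price
8 | 8
7 | 7
4 | 4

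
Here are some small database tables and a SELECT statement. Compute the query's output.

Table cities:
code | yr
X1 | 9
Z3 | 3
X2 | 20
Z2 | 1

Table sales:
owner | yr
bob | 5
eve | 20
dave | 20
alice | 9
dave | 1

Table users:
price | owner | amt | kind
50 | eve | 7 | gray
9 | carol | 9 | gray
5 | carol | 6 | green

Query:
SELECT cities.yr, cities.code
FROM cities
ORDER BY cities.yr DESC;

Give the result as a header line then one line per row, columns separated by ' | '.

After SELECT (4 rows):
cities.yr | cities.code
9 | X1
3 | Z3
20 | X2
1 | Z2
After ORDER BY (4 rows):
cities.yr | cities.code
20 | X2
9 | X1
3 | Z3
1 | Z2

== RESULT ==
cities.yr | cities.code
20 | X2
9 | X1
3 | Z3
1 | Z2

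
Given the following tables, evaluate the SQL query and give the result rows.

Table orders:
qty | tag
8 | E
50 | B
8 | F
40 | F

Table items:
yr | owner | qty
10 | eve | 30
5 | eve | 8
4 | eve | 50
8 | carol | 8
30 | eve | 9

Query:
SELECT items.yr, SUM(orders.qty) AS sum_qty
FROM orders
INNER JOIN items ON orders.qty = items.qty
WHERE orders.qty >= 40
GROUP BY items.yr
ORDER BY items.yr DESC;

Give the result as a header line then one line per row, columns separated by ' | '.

== RESULT ==
items.yr | sum_qty
4 | 50

Derivation:
After JOIN items (5 rows):
orders.qty | orders.tag | items.yr | items.owner | items.qty
8 | E | 5 | eve | 8
8 | E | 8 | carol | 8
50 | B | 4 | eve | 50
8 | F | 5 | eve | 8
8 | F | 8 | carol | 8
After WHERE (1 rows):
orders.qty | orders.tag | items.yr | items.owner | items.qty
50 | B | 4 | eve | 50
After GROUP BY (1 rows):
items.yr | sum_qty
4 | 50
After ORDER BY (1 rows):
items.yr | sum_qty
4 | 50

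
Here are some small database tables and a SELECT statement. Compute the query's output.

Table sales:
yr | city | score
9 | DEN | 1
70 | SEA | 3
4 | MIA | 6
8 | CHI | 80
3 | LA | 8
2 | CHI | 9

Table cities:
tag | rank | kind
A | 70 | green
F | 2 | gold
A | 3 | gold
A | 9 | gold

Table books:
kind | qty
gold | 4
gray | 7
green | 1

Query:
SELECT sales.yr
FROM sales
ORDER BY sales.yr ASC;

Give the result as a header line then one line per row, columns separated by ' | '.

After SELECT (6 rows):
sales.yr
9
70
4
8
3
2
After ORDER BY (6 rows):
sales.yr
2
3
4
8
9
70

== RESULT ==
sales.yr
2
3
4
8
9
70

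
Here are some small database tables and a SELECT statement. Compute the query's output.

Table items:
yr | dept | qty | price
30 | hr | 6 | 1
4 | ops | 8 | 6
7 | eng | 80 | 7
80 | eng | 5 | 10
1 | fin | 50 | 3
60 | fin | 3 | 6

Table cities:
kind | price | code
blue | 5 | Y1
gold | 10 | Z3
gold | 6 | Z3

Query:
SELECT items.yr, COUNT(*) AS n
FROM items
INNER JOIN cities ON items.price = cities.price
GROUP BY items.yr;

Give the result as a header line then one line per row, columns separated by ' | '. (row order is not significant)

== RESULT ==
items.yr | n
4 | 1
80 | 1
60 | 1

Derivation:
After JOIN cities (3 rows):
items.yr | items.dept | items.qty | items.price | cities.kind | cities.price | cities.code
4 | ops | 8 | 6 | gold | 6 | Z3
80 | eng | 5 | 10 | gold | 10 | Z3
60 | fin | 3 | 6 | gold | 6 | Z3
After GROUP BY (3 rows):
items.yr | n
4 | 1
80 | 1
60 | 1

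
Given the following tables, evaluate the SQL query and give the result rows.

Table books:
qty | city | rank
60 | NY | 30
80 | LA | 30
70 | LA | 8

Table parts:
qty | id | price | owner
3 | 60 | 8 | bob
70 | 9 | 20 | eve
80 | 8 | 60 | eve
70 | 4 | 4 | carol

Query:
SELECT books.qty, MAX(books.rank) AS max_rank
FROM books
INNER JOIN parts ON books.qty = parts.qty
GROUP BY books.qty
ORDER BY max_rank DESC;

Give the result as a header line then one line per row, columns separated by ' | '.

== RESULT ==
books.qty | max_rank
80 | 30
70 | 8

Derivation:
After JOIN parts (3 rows):
books.qty | books.city | books.rank | parts.qty | parts.id | parts.price | parts.owner
80 | LA | 30 | 80 | 8 | 60 | eve
70 | LA | 8 | 70 | 9 | 20 | eve
70 | LA | 8 | 70 | 4 | 4 | carol
After GROUP BY (2 rows):
books.qty | max_rank
80 | 30
70 | 8
After ORDER BY (2 rows):
books.qty | max_rank
80 | 30
70 | 8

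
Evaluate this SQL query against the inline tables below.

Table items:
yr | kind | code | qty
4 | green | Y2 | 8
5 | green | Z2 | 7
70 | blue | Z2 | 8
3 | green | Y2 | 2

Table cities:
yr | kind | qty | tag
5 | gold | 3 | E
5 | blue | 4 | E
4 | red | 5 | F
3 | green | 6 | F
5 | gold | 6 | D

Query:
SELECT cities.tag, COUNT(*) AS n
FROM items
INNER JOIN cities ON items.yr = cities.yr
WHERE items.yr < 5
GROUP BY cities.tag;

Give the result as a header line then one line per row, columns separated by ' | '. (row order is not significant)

After JOIN cities (5 rows):
items.yr | items.kind | items.code | items.qty | cities.yr | cities.kind | cities.qty | cities.tag
4 | green | Y2 | 8 | 4 | red | 5 | F
5 | green | Z2 | 7 | 5 | gold | 3 | E
5 | green | Z2 | 7 | 5 | blue | 4 | E
5 | green | Z2 | 7 | 5 | gold | 6 | D
3 | green | Y2 | 2 | 3 | green | 6 | F
After WHERE (2 rows):
items.yr | items.kind | items.code | items.qty | cities.yr | cities.kind | cities.qty | cities.tag
4 | green | Y2 | 8 | 4 | red | 5 | F
3 | green | Y2 | 2 | 3 | green | 6 | F
After GROUP BY (1 rows):
cities.tag | n
F | 2

== RESULT ==
cities.tag | n
F | 2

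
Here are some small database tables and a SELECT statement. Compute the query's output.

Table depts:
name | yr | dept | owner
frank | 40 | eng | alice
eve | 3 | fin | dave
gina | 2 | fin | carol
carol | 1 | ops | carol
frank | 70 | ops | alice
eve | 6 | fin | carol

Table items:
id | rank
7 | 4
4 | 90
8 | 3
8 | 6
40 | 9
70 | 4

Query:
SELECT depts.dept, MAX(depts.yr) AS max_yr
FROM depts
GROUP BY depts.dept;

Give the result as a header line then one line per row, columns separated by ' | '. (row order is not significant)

After GROUP BY (3 rows):
depts.dept | max_yr
eng | 40
fin | 6
ops | 70

== RESULT ==
depts.dept | max_yr
eng | 40
fin | 6
ops | 70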